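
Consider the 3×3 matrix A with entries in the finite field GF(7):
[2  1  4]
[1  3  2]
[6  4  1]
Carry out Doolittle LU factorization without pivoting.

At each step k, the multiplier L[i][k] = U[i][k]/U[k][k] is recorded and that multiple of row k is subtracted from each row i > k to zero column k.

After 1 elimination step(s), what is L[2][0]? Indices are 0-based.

Step 1: pivot at (0,0) is 2.
  row1 ← row1 − (4)·row0  ⇒  L[1][0]=4, U row1=(0, 6, 0)
  row2 ← row2 − (3)·row0  ⇒  L[2][0]=3, U row2=(0, 1, 3)

L[2][0] = 3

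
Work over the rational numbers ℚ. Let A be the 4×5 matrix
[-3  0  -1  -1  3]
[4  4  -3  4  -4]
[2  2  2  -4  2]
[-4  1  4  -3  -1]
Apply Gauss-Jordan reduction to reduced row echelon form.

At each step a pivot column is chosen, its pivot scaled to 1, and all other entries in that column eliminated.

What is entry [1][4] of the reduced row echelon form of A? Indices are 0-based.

step 1: normalize row 0 (÷-3) = (1, 0, 1/3, 1/3, -1)
  row 1: subtract 4×row0 = (0, 4, -13/3, 8/3, 0)
  row 2: subtract 2×row0 = (0, 2, 4/3, -14/3, 4)
  row 3: subtract -4×row0 = (0, 1, 16/3, -5/3, -5)
step 2: normalize row 1 (÷4) = (0, 1, -13/12, 2/3, 0)
  row 2: subtract 2×row1 = (0, 0, 7/2, -6, 4)
  row 3: subtract 1×row1 = (0, 0, 77/12, -7/3, -5)
step 3: normalize row 2 (÷7/2) = (0, 0, 1, -12/7, 8/7)
  row 0: subtract 1/3×row2 = (1, 0, 0, 19/21, -29/21)
  row 1: subtract -13/12×row2 = (0, 1, 0, -25/21, 26/21)
  row 3: subtract 77/12×row2 = (0, 0, 0, 26/3, -37/3)
step 4: normalize row 3 (÷26/3) = (0, 0, 0, 1, -37/26)
  row 0: subtract 19/21×row3 = (1, 0, 0, 0, -17/182)
  row 1: subtract -25/21×row3 = (0, 1, 0, 0, -83/182)
  row 2: subtract -12/7×row3 = (0, 0, 1, 0, -118/91)

M[1][4] = -83/182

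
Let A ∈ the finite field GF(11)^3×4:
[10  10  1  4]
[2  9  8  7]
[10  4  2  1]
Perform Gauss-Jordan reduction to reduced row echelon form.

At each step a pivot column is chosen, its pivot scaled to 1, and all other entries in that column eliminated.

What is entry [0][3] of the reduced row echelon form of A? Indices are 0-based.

M[0][3] = 9

pivot(0,0)=10: scale R0 → (1, 1, 10, 7)
  clear (1,0): R1 −= (2)R0 → (0, 7, 10, 4)
  clear (2,0): R2 −= (10)R0 → (0, 5, 1, 8)
pivot(1,1)=7: scale R1 → (0, 1, 3, 10)
  clear (0,1): R0 −= (1)R1 → (1, 0, 7, 8)
  clear (2,1): R2 −= (5)R1 → (0, 0, 8, 2)
pivot(2,2)=8: scale R2 → (0, 0, 1, 3)
  clear (0,2): R0 −= (7)R2 → (1, 0, 0, 9)
  clear (1,2): R1 −= (3)R2 → (0, 1, 0, 1)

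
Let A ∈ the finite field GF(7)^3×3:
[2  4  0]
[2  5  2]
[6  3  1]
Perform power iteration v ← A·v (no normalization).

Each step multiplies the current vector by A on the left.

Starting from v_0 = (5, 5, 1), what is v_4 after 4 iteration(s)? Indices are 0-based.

v_4 = (5, 6, 1)

v_0 = (5, 5, 1).
v_1 = A·v_0 = (2, 2, 4).
v_2 = A·v_1 = (5, 1, 1).
v_3 = A·v_2 = (0, 3, 6).
v_4 = A·v_3 = (5, 6, 1).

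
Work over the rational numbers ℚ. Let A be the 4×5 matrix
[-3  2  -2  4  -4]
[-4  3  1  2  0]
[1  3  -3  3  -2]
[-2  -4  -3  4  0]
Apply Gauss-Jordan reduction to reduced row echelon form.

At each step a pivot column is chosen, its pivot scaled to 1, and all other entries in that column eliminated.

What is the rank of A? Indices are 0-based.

rank = 4

step 1: normalize row 0 (÷-3) = (1, -2/3, 2/3, -4/3, 4/3)
  row 1: subtract -4×row0 = (0, 1/3, 11/3, -10/3, 16/3)
  row 2: subtract 1×row0 = (0, 11/3, -11/3, 13/3, -10/3)
  row 3: subtract -2×row0 = (0, -16/3, -5/3, 4/3, 8/3)
step 2: normalize row 1 (÷1/3) = (0, 1, 11, -10, 16)
  row 0: subtract -2/3×row1 = (1, 0, 8, -8, 12)
  row 2: subtract 11/3×row1 = (0, 0, -44, 41, -62)
  row 3: subtract -16/3×row1 = (0, 0, 57, -52, 88)
step 3: normalize row 2 (÷-44) = (0, 0, 1, -41/44, 31/22)
  row 0: subtract 8×row2 = (1, 0, 0, -6/11, 8/11)
  row 1: subtract 11×row2 = (0, 1, 0, 1/4, 1/2)
  row 3: subtract 57×row2 = (0, 0, 0, 49/44, 169/22)
step 4: normalize row 3 (÷49/44) = (0, 0, 0, 1, 338/49)
  row 0: subtract -6/11×row3 = (1, 0, 0, 0, 220/49)
  row 1: subtract 1/4×row3 = (0, 1, 0, 0, -60/49)
  row 2: subtract -41/44×row3 = (0, 0, 1, 0, 384/49)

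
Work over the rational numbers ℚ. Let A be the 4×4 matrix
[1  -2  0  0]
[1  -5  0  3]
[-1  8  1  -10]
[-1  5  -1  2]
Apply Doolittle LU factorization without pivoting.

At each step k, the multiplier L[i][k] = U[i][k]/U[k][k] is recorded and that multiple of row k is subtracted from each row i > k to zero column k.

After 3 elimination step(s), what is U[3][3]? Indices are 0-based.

[col 0] pivot 1
  R1 -= 1*R0 → (0, -3, 0, 3)  (L[1][0] := 1)
  R2 -= -1*R0 → (0, 6, 1, -10)  (L[2][0] := -1)
  R3 -= -1*R0 → (0, 3, -1, 2)  (L[3][0] := -1)
[col 1] pivot -3
  R2 -= -2*R1 → (0, 0, 1, -4)  (L[2][1] := -2)
  R3 -= -1*R1 → (0, 0, -1, 5)  (L[3][1] := -1)
[col 2] pivot 1
  R3 -= -1*R2 → (0, 0, 0, 1)  (L[3][2] := -1)

U[3][3] = 1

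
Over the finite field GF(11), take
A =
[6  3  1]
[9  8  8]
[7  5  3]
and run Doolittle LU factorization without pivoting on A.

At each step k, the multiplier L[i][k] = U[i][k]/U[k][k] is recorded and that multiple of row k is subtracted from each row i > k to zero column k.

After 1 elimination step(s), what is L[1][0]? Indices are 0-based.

Step 1: pivot at (0,0) is 6.
  row1 ← row1 − (7)·row0  ⇒  L[1][0]=7, U row1=(0, 9, 1)
  row2 ← row2 − (3)·row0  ⇒  L[2][0]=3, U row2=(0, 7, 0)

L[1][0] = 7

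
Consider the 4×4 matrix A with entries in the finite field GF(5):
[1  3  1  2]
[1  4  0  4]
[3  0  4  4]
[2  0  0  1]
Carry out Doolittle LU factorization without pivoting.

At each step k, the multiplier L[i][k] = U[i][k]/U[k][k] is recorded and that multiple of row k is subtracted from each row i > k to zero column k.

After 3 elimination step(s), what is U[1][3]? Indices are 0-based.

[col 0] pivot 1
  R1 -= 1*R0 → (0, 1, 4, 2)  (L[1][0] := 1)
  R2 -= 3*R0 → (0, 1, 1, 3)  (L[2][0] := 3)
  R3 -= 2*R0 → (0, 4, 3, 2)  (L[3][0] := 2)
[col 1] pivot 1
  R2 -= 1*R1 → (0, 0, 2, 1)  (L[2][1] := 1)
  R3 -= 4*R1 → (0, 0, 2, 4)  (L[3][1] := 4)
[col 2] pivot 2
  R3 -= 1*R2 → (0, 0, 0, 3)  (L[3][2] := 1)

U[1][3] = 2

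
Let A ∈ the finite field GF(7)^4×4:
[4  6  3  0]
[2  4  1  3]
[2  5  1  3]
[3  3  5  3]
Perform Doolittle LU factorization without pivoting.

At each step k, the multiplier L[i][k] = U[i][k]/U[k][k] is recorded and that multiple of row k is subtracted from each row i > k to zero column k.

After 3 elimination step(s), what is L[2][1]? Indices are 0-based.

L[2][1] = 2

[col 0] pivot 4
  R1 -= 4*R0 → (0, 1, 3, 3)  (L[1][0] := 4)
  R2 -= 4*R0 → (0, 2, 3, 3)  (L[2][0] := 4)
  R3 -= 6*R0 → (0, 2, 1, 3)  (L[3][0] := 6)
[col 1] pivot 1
  R2 -= 2*R1 → (0, 0, 4, 4)  (L[2][1] := 2)
  R3 -= 2*R1 → (0, 0, 2, 4)  (L[3][1] := 2)
[col 2] pivot 4
  R3 -= 4*R2 → (0, 0, 0, 2)  (L[3][2] := 4)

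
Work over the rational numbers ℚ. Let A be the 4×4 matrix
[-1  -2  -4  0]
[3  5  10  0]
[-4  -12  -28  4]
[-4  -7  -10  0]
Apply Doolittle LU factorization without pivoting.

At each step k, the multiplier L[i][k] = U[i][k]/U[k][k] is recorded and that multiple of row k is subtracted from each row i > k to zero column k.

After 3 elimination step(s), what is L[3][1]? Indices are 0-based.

L[3][1] = -1

[col 0] pivot -1
  R1 -= -3*R0 → (0, -1, -2, 0)  (L[1][0] := -3)
  R2 -= 4*R0 → (0, -4, -12, 4)  (L[2][0] := 4)
  R3 -= 4*R0 → (0, 1, 6, 0)  (L[3][0] := 4)
[col 1] pivot -1
  R2 -= 4*R1 → (0, 0, -4, 4)  (L[2][1] := 4)
  R3 -= -1*R1 → (0, 0, 4, 0)  (L[3][1] := -1)
[col 2] pivot -4
  R3 -= -1*R2 → (0, 0, 0, 4)  (L[3][2] := -1)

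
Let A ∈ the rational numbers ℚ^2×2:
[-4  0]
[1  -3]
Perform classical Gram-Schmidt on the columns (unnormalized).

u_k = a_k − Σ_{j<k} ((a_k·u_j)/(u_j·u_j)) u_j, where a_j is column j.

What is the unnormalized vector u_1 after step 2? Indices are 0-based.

u_1 = (-12/17, -48/17)

Step 1: u_0 = a_0 = (-4, 1).
Step 2: u_1 = a_1 − (-3/17)·u_0 = (-12/17, -48/17).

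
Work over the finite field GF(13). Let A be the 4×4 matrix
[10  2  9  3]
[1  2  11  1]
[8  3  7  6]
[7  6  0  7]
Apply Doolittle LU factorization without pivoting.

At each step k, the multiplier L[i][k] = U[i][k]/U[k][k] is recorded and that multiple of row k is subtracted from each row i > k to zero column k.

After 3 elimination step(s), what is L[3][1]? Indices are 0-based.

L[3][1] = 4

Step 1: pivot at (0,0) is 10.
  row1 ← row1 − (4)·row0  ⇒  L[1][0]=4, U row1=(0, 7, 1, 2)
  row2 ← row2 − (6)·row0  ⇒  L[2][0]=6, U row2=(0, 4, 5, 1)
  row3 ← row3 − (2)·row0  ⇒  L[3][0]=2, U row3=(0, 2, 8, 1)
Step 2: pivot at (1,1) is 7.
  row2 ← row2 − (8)·row1  ⇒  L[2][1]=8, U row2=(0, 0, 10, 11)
  row3 ← row3 − (4)·row1  ⇒  L[3][1]=4, U row3=(0, 0, 4, 6)
Step 3: pivot at (2,2) is 10.
  row3 ← row3 − (3)·row2  ⇒  L[3][2]=3, U row3=(0, 0, 0, 12)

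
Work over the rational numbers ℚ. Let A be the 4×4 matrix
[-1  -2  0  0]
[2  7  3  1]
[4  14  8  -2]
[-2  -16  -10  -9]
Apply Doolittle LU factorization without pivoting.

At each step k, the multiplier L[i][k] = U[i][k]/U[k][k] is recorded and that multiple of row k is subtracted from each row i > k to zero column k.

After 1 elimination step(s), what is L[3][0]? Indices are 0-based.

Step 1: pivot at (0,0) is -1.
  row1 ← row1 − (-2)·row0  ⇒  L[1][0]=-2, U row1=(0, 3, 3, 1)
  row2 ← row2 − (-4)·row0  ⇒  L[2][0]=-4, U row2=(0, 6, 8, -2)
  row3 ← row3 − (2)·row0  ⇒  L[3][0]=2, U row3=(0, -12, -10, -9)

L[3][0] = 2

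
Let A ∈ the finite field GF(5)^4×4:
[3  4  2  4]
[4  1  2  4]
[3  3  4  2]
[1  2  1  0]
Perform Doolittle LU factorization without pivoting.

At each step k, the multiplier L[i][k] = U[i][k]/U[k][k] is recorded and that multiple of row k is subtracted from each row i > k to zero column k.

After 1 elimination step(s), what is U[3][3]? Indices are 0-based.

U[3][3] = 2

[col 0] pivot 3
  R1 -= 3*R0 → (0, 4, 1, 2)  (L[1][0] := 3)
  R2 -= 1*R0 → (0, 4, 2, 3)  (L[2][0] := 1)
  R3 -= 2*R0 → (0, 4, 2, 2)  (L[3][0] := 2)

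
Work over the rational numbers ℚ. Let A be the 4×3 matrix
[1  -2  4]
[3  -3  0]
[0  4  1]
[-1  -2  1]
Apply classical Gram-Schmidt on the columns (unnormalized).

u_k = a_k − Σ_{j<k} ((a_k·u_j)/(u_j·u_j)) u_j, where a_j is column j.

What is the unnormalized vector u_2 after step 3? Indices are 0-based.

Step 1: u_0 = a_0 = (1, 3, 0, -1).
Step 2: u_1 = a_1 − (-9/11)·u_0 = (-13/11, -6/11, 4, -31/11).
Step 3: u_2 = a_2 − (3/11)·u_0 − (-13/94)·u_1 = (335/94, -42/47, 73/47, 83/94).

u_2 = (335/94, -42/47, 73/47, 83/94)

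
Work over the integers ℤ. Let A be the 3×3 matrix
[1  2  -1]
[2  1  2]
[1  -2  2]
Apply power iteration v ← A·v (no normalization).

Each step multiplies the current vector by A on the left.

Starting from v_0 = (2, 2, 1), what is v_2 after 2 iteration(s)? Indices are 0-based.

v_0 = (2, 2, 1).
v_1 = A·v_0 = (5, 8, 0).
v_2 = A·v_1 = (21, 18, -11).

v_2 = (21, 18, -11)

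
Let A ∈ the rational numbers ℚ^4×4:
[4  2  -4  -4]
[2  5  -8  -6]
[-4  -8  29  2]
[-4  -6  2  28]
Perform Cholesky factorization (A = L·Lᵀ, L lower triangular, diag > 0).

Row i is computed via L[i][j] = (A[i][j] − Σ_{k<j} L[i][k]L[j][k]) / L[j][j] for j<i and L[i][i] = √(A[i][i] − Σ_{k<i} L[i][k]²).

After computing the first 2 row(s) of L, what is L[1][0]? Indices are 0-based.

Step 1: L[0][0] = √(4) = 2.
  L[1][0] = (2) / L[0][0] = 1.
Step 2: L[1][1] = √(4) = 2.

L[1][0] = 1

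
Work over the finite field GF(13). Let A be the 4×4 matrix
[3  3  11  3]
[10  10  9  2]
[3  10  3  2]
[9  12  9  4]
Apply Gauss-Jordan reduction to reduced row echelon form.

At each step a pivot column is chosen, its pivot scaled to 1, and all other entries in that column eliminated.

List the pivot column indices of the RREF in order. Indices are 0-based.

pivot columns: 0, 1, 2, 3

step 1: normalize row 0 (÷3) = (1, 1, 8, 1)
  row 1: subtract 10×row0 = (0, 0, 7, 5)
  row 2: subtract 3×row0 = (0, 7, 5, 12)
  row 3: subtract 9×row0 = (0, 3, 2, 8)
step 2: exchange rows 1,2
step 2: normalize row 1 (÷7) = (0, 1, 10, 11)
  row 0: subtract 1×row1 = (1, 0, 11, 3)
  row 3: subtract 3×row1 = (0, 0, 11, 1)
step 3: normalize row 2 (÷7) = (0, 0, 1, 10)
  row 0: subtract 11×row2 = (1, 0, 0, 10)
  row 1: subtract 10×row2 = (0, 1, 0, 2)
  row 3: subtract 11×row2 = (0, 0, 0, 8)
step 4: normalize row 3 (÷8) = (0, 0, 0, 1)
  row 0: subtract 10×row3 = (1, 0, 0, 0)
  row 1: subtract 2×row3 = (0, 1, 0, 0)
  row 2: subtract 10×row3 = (0, 0, 1, 0)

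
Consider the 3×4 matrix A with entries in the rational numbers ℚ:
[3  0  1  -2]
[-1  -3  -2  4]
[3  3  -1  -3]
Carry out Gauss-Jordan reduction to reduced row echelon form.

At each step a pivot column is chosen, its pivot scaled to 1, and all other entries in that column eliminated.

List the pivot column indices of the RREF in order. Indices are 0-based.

pivot columns: 0, 1, 2

step 1: normalize row 0 (÷3) = (1, 0, 1/3, -2/3)
  row 1: subtract -1×row0 = (0, -3, -5/3, 10/3)
  row 2: subtract 3×row0 = (0, 3, -2, -1)
step 2: normalize row 1 (÷-3) = (0, 1, 5/9, -10/9)
  row 2: subtract 3×row1 = (0, 0, -11/3, 7/3)
step 3: normalize row 2 (÷-11/3) = (0, 0, 1, -7/11)
  row 0: subtract 1/3×row2 = (1, 0, 0, -5/11)
  row 1: subtract 5/9×row2 = (0, 1, 0, -25/33)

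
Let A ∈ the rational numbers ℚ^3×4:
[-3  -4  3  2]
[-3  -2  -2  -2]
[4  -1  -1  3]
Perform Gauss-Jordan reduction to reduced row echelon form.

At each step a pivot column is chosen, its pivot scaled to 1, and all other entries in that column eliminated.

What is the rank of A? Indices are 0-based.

rank = 3

step 1: normalize row 0 (÷-3) = (1, 4/3, -1, -2/3)
  row 1: subtract -3×row0 = (0, 2, -5, -4)
  row 2: subtract 4×row0 = (0, -19/3, 3, 17/3)
step 2: normalize row 1 (÷2) = (0, 1, -5/2, -2)
  row 0: subtract 4/3×row1 = (1, 0, 7/3, 2)
  row 2: subtract -19/3×row1 = (0, 0, -77/6, -7)
step 3: normalize row 2 (÷-77/6) = (0, 0, 1, 6/11)
  row 0: subtract 7/3×row2 = (1, 0, 0, 8/11)
  row 1: subtract -5/2×row2 = (0, 1, 0, -7/11)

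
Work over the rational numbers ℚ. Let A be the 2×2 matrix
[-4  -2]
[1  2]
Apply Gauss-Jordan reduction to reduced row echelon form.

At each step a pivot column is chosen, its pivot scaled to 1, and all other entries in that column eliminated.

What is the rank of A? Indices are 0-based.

rank = 2

step 1: normalize row 0 (÷-4) = (1, 1/2)
  row 1: subtract 1×row0 = (0, 3/2)
step 2: normalize row 1 (÷3/2) = (0, 1)
  row 0: subtract 1/2×row1 = (1, 0)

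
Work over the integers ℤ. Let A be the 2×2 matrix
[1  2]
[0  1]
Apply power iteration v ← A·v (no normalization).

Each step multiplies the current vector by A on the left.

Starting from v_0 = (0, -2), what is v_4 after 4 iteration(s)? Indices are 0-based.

v_4 = (-16, -2)

v_0 = (0, -2).
v_1 = A·v_0 = (-4, -2).
v_2 = A·v_1 = (-8, -2).
v_3 = A·v_2 = (-12, -2).
v_4 = A·v_3 = (-16, -2).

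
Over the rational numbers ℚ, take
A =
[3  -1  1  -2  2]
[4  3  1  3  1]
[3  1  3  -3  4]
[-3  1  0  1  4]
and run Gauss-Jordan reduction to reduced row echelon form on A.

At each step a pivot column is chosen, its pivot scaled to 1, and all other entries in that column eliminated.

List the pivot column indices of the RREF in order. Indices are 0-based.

pivot columns: 0, 1, 2, 3

[1] R0 /= 3  ⇒  (1, -1/3, 1/3, -2/3, 2/3)
     R1 -= 4·R0  ⇒  (0, 13/3, -1/3, 17/3, -5/3)
     R2 -= 3·R0  ⇒  (0, 2, 2, -1, 2)
     R3 -= -3·R0  ⇒  (0, 0, 1, -1, 6)
[2] R1 /= 13/3  ⇒  (0, 1, -1/13, 17/13, -5/13)
     R0 -= -1/3·R1  ⇒  (1, 0, 4/13, -3/13, 7/13)
     R2 -= 2·R1  ⇒  (0, 0, 28/13, -47/13, 36/13)
[3] R2 /= 28/13  ⇒  (0, 0, 1, -47/28, 9/7)
     R0 -= 4/13·R2  ⇒  (1, 0, 0, 2/7, 1/7)
     R1 -= -1/13·R2  ⇒  (0, 1, 0, 33/28, -2/7)
     R3 -= 1·R2  ⇒  (0, 0, 0, 19/28, 33/7)
[4] R3 /= 19/28  ⇒  (0, 0, 0, 1, 132/19)
     R0 -= 2/7·R3  ⇒  (1, 0, 0, 0, -35/19)
     R1 -= 33/28·R3  ⇒  (0, 1, 0, 0, -161/19)
     R2 -= -47/28·R3  ⇒  (0, 0, 1, 0, 246/19)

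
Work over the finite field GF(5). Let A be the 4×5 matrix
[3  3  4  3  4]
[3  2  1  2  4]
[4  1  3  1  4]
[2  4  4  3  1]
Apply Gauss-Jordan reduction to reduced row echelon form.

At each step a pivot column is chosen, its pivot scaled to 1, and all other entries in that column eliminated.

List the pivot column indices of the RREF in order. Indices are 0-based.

pivot columns: 0, 1, 2, 4

pivot(0,0)=3: scale R0 → (1, 1, 3, 1, 3)
  clear (1,0): R1 −= (3)R0 → (0, 4, 2, 4, 0)
  clear (2,0): R2 −= (4)R0 → (0, 2, 1, 2, 2)
  clear (3,0): R3 −= (2)R0 → (0, 2, 3, 1, 0)
pivot(1,1)=4: scale R1 → (0, 1, 3, 1, 0)
  clear (0,1): R0 −= (1)R1 → (1, 0, 0, 0, 3)
  clear (2,1): R2 −= (2)R1 → (0, 0, 0, 0, 2)
  clear (3,1): R3 −= (2)R1 → (0, 0, 2, 4, 0)
pivot(2,2): swap R2↔R3
pivot(2,2)=2: scale R2 → (0, 0, 1, 2, 0)
  clear (1,2): R1 −= (3)R2 → (0, 1, 0, 0, 0)
col 3: no nonzero at/below row 3; advance.
pivot(3,4)=2: scale R3 → (0, 0, 0, 0, 1)
  clear (0,4): R0 −= (3)R3 → (1, 0, 0, 0, 0)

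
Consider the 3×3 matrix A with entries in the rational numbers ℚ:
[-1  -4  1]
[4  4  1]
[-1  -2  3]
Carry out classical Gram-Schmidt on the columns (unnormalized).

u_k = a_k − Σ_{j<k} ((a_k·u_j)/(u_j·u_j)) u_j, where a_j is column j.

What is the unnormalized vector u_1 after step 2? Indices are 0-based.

u_1 = (-25/9, -8/9, -7/9)

Step 1: u_0 = a_0 = (-1, 4, -1).
Step 2: u_1 = a_1 − (11/9)·u_0 = (-25/9, -8/9, -7/9).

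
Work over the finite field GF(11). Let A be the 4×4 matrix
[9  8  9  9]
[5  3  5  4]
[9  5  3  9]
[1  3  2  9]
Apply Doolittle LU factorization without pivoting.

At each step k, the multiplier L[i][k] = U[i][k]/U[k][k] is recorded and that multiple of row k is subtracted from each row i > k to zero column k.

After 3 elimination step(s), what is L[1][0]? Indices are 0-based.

L[1][0] = 3

[col 0] pivot 9
  R1 -= 3*R0 → (0, 1, 0, 10)  (L[1][0] := 3)
  R2 -= 1*R0 → (0, 8, 5, 0)  (L[2][0] := 1)
  R3 -= 5*R0 → (0, 7, 1, 8)  (L[3][0] := 5)
[col 1] pivot 1
  R2 -= 8*R1 → (0, 0, 5, 8)  (L[2][1] := 8)
  R3 -= 7*R1 → (0, 0, 1, 4)  (L[3][1] := 7)
[col 2] pivot 5
  R3 -= 9*R2 → (0, 0, 0, 9)  (L[3][2] := 9)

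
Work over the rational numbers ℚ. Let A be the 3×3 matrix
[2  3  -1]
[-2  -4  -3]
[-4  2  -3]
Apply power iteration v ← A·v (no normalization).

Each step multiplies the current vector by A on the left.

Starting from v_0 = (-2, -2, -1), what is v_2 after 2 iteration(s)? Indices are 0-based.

v_0 = (-2, -2, -1).
v_1 = A·v_0 = (-9, 15, 7).
v_2 = A·v_1 = (20, -63, 45).

v_2 = (20, -63, 45)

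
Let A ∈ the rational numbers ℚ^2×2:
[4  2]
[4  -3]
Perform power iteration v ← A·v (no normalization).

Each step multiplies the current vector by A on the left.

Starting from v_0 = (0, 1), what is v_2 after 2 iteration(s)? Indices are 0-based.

v_0 = (0, 1).
v_1 = A·v_0 = (2, -3).
v_2 = A·v_1 = (2, 17).

v_2 = (2, 17)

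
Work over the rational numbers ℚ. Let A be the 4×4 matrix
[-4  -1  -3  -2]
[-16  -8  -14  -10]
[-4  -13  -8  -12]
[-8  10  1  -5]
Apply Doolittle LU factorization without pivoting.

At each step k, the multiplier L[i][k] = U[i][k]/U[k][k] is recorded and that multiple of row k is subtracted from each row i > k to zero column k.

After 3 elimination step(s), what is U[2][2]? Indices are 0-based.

k=0: U[0][0]=-4
  eliminate (1,0): mult=4, new row 1: (0, -4, -2, -2); set L[1][0]=4
  eliminate (2,0): mult=1, new row 2: (0, -12, -5, -10); set L[2][0]=1
  eliminate (3,0): mult=2, new row 3: (0, 12, 7, -1); set L[3][0]=2
k=1: U[1][1]=-4
  eliminate (2,1): mult=3, new row 2: (0, 0, 1, -4); set L[2][1]=3
  eliminate (3,1): mult=-3, new row 3: (0, 0, 1, -7); set L[3][1]=-3
k=2: U[2][2]=1
  eliminate (3,2): mult=1, new row 3: (0, 0, 0, -3); set L[3][2]=1

U[2][2] = 1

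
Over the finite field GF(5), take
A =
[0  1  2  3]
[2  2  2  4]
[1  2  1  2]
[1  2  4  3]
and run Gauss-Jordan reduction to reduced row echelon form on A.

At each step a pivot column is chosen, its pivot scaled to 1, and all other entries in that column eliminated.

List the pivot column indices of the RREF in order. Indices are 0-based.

[1] R0 <-> R1
[1] R0 /= 2  ⇒  (1, 1, 1, 2)
     R2 -= 1·R0  ⇒  (0, 1, 0, 0)
     R3 -= 1·R0  ⇒  (0, 1, 3, 1)
[2] R1 /= 1  ⇒  (0, 1, 2, 3)
     R0 -= 1·R1  ⇒  (1, 0, 4, 4)
     R2 -= 1·R1  ⇒  (0, 0, 3, 2)
     R3 -= 1·R1  ⇒  (0, 0, 1, 3)
[3] R2 /= 3  ⇒  (0, 0, 1, 4)
     R0 -= 4·R2  ⇒  (1, 0, 0, 3)
     R1 -= 2·R2  ⇒  (0, 1, 0, 0)
     R3 -= 1·R2  ⇒  (0, 0, 0, 4)
[4] R3 /= 4  ⇒  (0, 0, 0, 1)
     R0 -= 3·R3  ⇒  (1, 0, 0, 0)
     R2 -= 4·R3  ⇒  (0, 0, 1, 0)

pivot columns: 0, 1, 2, 3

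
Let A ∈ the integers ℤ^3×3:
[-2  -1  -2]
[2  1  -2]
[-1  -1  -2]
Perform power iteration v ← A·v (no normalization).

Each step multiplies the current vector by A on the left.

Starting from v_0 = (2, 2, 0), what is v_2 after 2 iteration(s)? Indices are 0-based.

v_0 = (2, 2, 0).
v_1 = A·v_0 = (-6, 6, -4).
v_2 = A·v_1 = (14, 2, 8).

v_2 = (14, 2, 8)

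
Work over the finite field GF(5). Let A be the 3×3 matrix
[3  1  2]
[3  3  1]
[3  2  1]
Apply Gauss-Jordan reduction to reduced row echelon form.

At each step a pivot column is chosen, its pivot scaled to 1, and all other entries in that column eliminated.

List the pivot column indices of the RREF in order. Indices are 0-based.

pivot columns: 0, 1, 2

pivot(0,0)=3: scale R0 → (1, 2, 4)
  clear (1,0): R1 −= (3)R0 → (0, 2, 4)
  clear (2,0): R2 −= (3)R0 → (0, 1, 4)
pivot(1,1)=2: scale R1 → (0, 1, 2)
  clear (0,1): R0 −= (2)R1 → (1, 0, 0)
  clear (2,1): R2 −= (1)R1 → (0, 0, 2)
pivot(2,2)=2: scale R2 → (0, 0, 1)
  clear (1,2): R1 −= (2)R2 → (0, 1, 0)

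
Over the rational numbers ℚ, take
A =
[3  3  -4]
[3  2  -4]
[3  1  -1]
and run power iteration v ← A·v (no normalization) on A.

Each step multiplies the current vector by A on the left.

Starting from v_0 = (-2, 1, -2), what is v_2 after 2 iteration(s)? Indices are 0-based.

v_0 = (-2, 1, -2).
v_1 = A·v_0 = (5, 4, -3).
v_2 = A·v_1 = (39, 35, 22).

v_2 = (39, 35, 22)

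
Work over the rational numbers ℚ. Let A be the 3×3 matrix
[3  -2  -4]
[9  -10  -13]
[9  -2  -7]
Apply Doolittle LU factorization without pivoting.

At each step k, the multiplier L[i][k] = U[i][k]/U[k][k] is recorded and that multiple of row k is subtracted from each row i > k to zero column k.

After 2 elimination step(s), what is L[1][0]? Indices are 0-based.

[col 0] pivot 3
  R1 -= 3*R0 → (0, -4, -1)  (L[1][0] := 3)
  R2 -= 3*R0 → (0, 4, 5)  (L[2][0] := 3)
[col 1] pivot -4
  R2 -= -1*R1 → (0, 0, 4)  (L[2][1] := -1)

L[1][0] = 3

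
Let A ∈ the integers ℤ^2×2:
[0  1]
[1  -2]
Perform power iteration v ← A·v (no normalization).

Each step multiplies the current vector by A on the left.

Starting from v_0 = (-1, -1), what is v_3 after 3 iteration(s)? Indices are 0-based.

v_0 = (-1, -1).
v_1 = A·v_0 = (-1, 1).
v_2 = A·v_1 = (1, -3).
v_3 = A·v_2 = (-3, 7).

v_3 = (-3, 7)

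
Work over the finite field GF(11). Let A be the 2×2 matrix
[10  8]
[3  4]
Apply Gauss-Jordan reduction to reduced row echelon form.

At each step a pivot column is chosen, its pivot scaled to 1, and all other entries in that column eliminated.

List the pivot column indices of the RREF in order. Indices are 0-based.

[1] R0 /= 10  ⇒  (1, 3)
     R1 -= 3·R0  ⇒  (0, 6)
[2] R1 /= 6  ⇒  (0, 1)
     R0 -= 3·R1  ⇒  (1, 0)

pivot columns: 0, 1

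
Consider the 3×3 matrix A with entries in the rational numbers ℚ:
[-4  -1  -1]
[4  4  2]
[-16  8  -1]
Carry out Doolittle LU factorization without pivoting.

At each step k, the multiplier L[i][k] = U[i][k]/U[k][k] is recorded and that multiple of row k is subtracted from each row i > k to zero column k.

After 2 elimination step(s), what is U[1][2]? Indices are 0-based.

U[1][2] = 1

[col 0] pivot -4
  R1 -= -1*R0 → (0, 3, 1)  (L[1][0] := -1)
  R2 -= 4*R0 → (0, 12, 3)  (L[2][0] := 4)
[col 1] pivot 3
  R2 -= 4*R1 → (0, 0, -1)  (L[2][1] := 4)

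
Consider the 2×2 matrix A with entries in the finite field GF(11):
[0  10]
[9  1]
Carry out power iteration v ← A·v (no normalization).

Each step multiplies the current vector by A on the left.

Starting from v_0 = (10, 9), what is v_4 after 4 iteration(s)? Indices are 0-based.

v_4 = (4, 10)

v_0 = (10, 9).
v_1 = A·v_0 = (2, 0).
v_2 = A·v_1 = (0, 7).
v_3 = A·v_2 = (4, 7).
v_4 = A·v_3 = (4, 10).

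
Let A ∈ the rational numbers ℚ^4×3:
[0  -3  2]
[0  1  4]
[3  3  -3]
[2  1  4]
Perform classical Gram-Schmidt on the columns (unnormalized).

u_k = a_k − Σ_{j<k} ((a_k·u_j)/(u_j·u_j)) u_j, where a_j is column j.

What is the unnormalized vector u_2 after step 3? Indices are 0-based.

Step 1: u_0 = a_0 = (0, 0, 3, 2).
Step 2: u_1 = a_1 − (11/13)·u_0 = (-3, 1, 6/13, -9/13).
Step 3: u_2 = a_2 − (-1/13)·u_0 − (-80/139)·u_1 = (38/139, 636/139, -348/139, 522/139).

u_2 = (38/139, 636/139, -348/139, 522/139)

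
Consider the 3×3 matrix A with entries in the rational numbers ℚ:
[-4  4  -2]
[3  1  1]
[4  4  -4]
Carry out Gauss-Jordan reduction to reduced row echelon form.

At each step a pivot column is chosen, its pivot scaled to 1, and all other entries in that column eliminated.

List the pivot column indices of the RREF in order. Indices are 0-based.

pivot columns: 0, 1, 2

step 1: normalize row 0 (÷-4) = (1, -1, 1/2)
  row 1: subtract 3×row0 = (0, 4, -1/2)
  row 2: subtract 4×row0 = (0, 8, -6)
step 2: normalize row 1 (÷4) = (0, 1, -1/8)
  row 0: subtract -1×row1 = (1, 0, 3/8)
  row 2: subtract 8×row1 = (0, 0, -5)
step 3: normalize row 2 (÷-5) = (0, 0, 1)
  row 0: subtract 3/8×row2 = (1, 0, 0)
  row 1: subtract -1/8×row2 = (0, 1, 0)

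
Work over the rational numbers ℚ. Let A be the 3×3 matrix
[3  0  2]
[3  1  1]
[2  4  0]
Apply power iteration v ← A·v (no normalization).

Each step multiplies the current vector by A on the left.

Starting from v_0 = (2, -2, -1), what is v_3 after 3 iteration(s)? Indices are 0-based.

v_3 = (52, 43, 52)

v_0 = (2, -2, -1).
v_1 = A·v_0 = (4, 3, -4).
v_2 = A·v_1 = (4, 11, 20).
v_3 = A·v_2 = (52, 43, 52).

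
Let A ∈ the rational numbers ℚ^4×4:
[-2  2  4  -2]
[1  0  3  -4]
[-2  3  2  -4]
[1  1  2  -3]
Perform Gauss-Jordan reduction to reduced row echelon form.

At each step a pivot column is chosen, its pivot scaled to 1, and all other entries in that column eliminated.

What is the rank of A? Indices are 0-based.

rank = 4

pivot(0,0)=-2: scale R0 → (1, -1, -2, 1)
  clear (1,0): R1 −= (1)R0 → (0, 1, 5, -5)
  clear (2,0): R2 −= (-2)R0 → (0, 1, -2, -2)
  clear (3,0): R3 −= (1)R0 → (0, 2, 4, -4)
pivot(1,1)=1: scale R1 → (0, 1, 5, -5)
  clear (0,1): R0 −= (-1)R1 → (1, 0, 3, -4)
  clear (2,1): R2 −= (1)R1 → (0, 0, -7, 3)
  clear (3,1): R3 −= (2)R1 → (0, 0, -6, 6)
pivot(2,2)=-7: scale R2 → (0, 0, 1, -3/7)
  clear (0,2): R0 −= (3)R2 → (1, 0, 0, -19/7)
  clear (1,2): R1 −= (5)R2 → (0, 1, 0, -20/7)
  clear (3,2): R3 −= (-6)R2 → (0, 0, 0, 24/7)
pivot(3,3)=24/7: scale R3 → (0, 0, 0, 1)
  clear (0,3): R0 −= (-19/7)R3 → (1, 0, 0, 0)
  clear (1,3): R1 −= (-20/7)R3 → (0, 1, 0, 0)
  clear (2,3): R2 −= (-3/7)R3 → (0, 0, 1, 0)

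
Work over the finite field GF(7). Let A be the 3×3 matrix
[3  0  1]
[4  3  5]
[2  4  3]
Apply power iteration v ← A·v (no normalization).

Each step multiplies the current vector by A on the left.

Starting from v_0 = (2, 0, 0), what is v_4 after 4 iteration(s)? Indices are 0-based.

v_0 = (2, 0, 0).
v_1 = A·v_0 = (6, 1, 4).
v_2 = A·v_1 = (1, 5, 0).
v_3 = A·v_2 = (3, 5, 1).
v_4 = A·v_3 = (3, 4, 1).

v_4 = (3, 4, 1)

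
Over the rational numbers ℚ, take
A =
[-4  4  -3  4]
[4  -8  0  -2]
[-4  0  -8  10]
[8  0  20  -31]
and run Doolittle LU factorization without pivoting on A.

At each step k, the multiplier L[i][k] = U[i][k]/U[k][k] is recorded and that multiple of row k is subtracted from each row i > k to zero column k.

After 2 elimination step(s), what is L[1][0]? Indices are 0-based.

L[1][0] = -1

k=0: U[0][0]=-4
  eliminate (1,0): mult=-1, new row 1: (0, -4, -3, 2); set L[1][0]=-1
  eliminate (2,0): mult=1, new row 2: (0, -4, -5, 6); set L[2][0]=1
  eliminate (3,0): mult=-2, new row 3: (0, 8, 14, -23); set L[3][0]=-2
k=1: U[1][1]=-4
  eliminate (2,1): mult=1, new row 2: (0, 0, -2, 4); set L[2][1]=1
  eliminate (3,1): mult=-2, new row 3: (0, 0, 8, -19); set L[3][1]=-2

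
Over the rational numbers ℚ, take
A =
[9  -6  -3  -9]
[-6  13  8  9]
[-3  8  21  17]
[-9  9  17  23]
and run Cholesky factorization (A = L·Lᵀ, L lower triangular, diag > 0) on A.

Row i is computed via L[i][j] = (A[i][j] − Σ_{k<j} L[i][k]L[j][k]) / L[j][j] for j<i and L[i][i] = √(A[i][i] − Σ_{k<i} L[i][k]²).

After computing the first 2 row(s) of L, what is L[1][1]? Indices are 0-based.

L[1][1] = 3

Step 1: L[0][0] = √(9) = 3.
  L[1][0] = (-6) / L[0][0] = -2.
Step 2: L[1][1] = √(9) = 3.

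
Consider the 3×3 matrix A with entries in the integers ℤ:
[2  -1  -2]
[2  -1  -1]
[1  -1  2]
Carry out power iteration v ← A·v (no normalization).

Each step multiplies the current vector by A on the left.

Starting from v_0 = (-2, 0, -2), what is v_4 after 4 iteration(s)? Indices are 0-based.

v_4 = (78, 64, -18)

v_0 = (-2, 0, -2).
v_1 = A·v_0 = (0, -2, -6).
v_2 = A·v_1 = (14, 8, -10).
v_3 = A·v_2 = (40, 30, -14).
v_4 = A·v_3 = (78, 64, -18).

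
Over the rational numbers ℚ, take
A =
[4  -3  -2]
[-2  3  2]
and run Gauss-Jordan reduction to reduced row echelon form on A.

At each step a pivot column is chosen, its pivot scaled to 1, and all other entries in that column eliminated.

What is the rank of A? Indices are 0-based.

rank = 2

step 1: normalize row 0 (÷4) = (1, -3/4, -1/2)
  row 1: subtract -2×row0 = (0, 3/2, 1)
step 2: normalize row 1 (÷3/2) = (0, 1, 2/3)
  row 0: subtract -3/4×row1 = (1, 0, 0)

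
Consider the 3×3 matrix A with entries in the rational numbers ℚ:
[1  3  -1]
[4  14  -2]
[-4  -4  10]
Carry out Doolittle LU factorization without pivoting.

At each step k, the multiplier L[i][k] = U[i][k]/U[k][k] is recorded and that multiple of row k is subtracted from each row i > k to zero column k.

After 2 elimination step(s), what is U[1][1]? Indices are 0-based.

Step 1: pivot at (0,0) is 1.
  row1 ← row1 − (4)·row0  ⇒  L[1][0]=4, U row1=(0, 2, 2)
  row2 ← row2 − (-4)·row0  ⇒  L[2][0]=-4, U row2=(0, 8, 6)
Step 2: pivot at (1,1) is 2.
  row2 ← row2 − (4)·row1  ⇒  L[2][1]=4, U row2=(0, 0, -2)

U[1][1] = 2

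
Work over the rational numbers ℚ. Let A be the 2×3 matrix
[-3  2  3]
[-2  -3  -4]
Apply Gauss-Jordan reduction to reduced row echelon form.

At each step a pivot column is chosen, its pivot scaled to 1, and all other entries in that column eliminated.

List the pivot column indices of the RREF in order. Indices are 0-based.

[1] R0 /= -3  ⇒  (1, -2/3, -1)
     R1 -= -2·R0  ⇒  (0, -13/3, -6)
[2] R1 /= -13/3  ⇒  (0, 1, 18/13)
     R0 -= -2/3·R1  ⇒  (1, 0, -1/13)

pivot columns: 0, 1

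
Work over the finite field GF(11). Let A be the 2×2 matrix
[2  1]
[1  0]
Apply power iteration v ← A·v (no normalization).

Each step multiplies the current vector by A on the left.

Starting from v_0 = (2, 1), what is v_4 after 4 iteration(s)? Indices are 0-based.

v_4 = (4, 7)

v_0 = (2, 1).
v_1 = A·v_0 = (5, 2).
v_2 = A·v_1 = (1, 5).
v_3 = A·v_2 = (7, 1).
v_4 = A·v_3 = (4, 7).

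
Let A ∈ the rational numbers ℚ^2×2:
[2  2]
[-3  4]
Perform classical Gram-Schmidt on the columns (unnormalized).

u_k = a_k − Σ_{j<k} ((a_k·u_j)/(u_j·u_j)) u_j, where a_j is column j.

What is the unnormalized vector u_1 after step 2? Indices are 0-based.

u_1 = (42/13, 28/13)

Step 1: u_0 = a_0 = (2, -3).
Step 2: u_1 = a_1 − (-8/13)·u_0 = (42/13, 28/13).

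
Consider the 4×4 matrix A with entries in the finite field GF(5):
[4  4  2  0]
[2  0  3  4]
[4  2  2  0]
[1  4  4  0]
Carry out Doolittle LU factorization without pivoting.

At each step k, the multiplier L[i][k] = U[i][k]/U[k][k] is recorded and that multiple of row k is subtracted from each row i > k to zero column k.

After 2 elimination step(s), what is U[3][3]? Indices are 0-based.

k=0: U[0][0]=4
  eliminate (1,0): mult=3, new row 1: (0, 3, 2, 4); set L[1][0]=3
  eliminate (2,0): mult=1, new row 2: (0, 3, 0, 0); set L[2][0]=1
  eliminate (3,0): mult=4, new row 3: (0, 3, 1, 0); set L[3][0]=4
k=1: U[1][1]=3
  eliminate (2,1): mult=1, new row 2: (0, 0, 3, 1); set L[2][1]=1
  eliminate (3,1): mult=1, new row 3: (0, 0, 4, 1); set L[3][1]=1

U[3][3] = 1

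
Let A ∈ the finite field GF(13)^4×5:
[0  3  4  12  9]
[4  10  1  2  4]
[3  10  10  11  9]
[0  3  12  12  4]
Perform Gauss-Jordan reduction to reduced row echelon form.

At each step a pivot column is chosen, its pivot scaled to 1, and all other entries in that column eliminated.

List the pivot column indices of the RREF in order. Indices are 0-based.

pivot(0,0): swap R0↔R1
pivot(0,0)=4: scale R0 → (1, 9, 10, 7, 1)
  clear (2,0): R2 −= (3)R0 → (0, 9, 6, 3, 6)
pivot(1,1)=3: scale R1 → (0, 1, 10, 4, 3)
  clear (0,1): R0 −= (9)R1 → (1, 0, 11, 10, 0)
  clear (2,1): R2 −= (9)R1 → (0, 0, 7, 6, 5)
  clear (3,1): R3 −= (3)R1 → (0, 0, 8, 0, 8)
pivot(2,2)=7: scale R2 → (0, 0, 1, 12, 10)
  clear (0,2): R0 −= (11)R2 → (1, 0, 0, 8, 7)
  clear (1,2): R1 −= (10)R2 → (0, 1, 0, 1, 7)
  clear (3,2): R3 −= (8)R2 → (0, 0, 0, 8, 6)
pivot(3,3)=8: scale R3 → (0, 0, 0, 1, 4)
  clear (0,3): R0 −= (8)R3 → (1, 0, 0, 0, 1)
  clear (1,3): R1 −= (1)R3 → (0, 1, 0, 0, 3)
  clear (2,3): R2 −= (12)R3 → (0, 0, 1, 0, 1)

pivot columns: 0, 1, 2, 3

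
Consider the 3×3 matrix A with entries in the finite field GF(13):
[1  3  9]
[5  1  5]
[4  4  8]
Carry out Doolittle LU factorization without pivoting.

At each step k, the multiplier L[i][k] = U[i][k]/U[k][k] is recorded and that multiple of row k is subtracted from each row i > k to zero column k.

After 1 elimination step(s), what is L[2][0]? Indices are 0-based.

Step 1: pivot at (0,0) is 1.
  row1 ← row1 − (5)·row0  ⇒  L[1][0]=5, U row1=(0, 12, 12)
  row2 ← row2 − (4)·row0  ⇒  L[2][0]=4, U row2=(0, 5, 11)

L[2][0] = 4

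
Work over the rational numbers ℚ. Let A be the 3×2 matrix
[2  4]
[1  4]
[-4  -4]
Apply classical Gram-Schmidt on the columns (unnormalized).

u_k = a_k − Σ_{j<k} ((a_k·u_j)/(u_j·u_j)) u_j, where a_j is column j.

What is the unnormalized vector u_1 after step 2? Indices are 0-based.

Step 1: u_0 = a_0 = (2, 1, -4).
Step 2: u_1 = a_1 − (4/3)·u_0 = (4/3, 8/3, 4/3).

u_1 = (4/3, 8/3, 4/3)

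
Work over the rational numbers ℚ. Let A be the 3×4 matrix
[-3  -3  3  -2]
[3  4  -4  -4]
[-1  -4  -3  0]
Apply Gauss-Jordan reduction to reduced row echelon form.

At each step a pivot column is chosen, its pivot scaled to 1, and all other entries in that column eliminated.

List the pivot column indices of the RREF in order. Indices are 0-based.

pivot(0,0)=-3: scale R0 → (1, 1, -1, 2/3)
  clear (1,0): R1 −= (3)R0 → (0, 1, -1, -6)
  clear (2,0): R2 −= (-1)R0 → (0, -3, -4, 2/3)
pivot(1,1)=1: scale R1 → (0, 1, -1, -6)
  clear (0,1): R0 −= (1)R1 → (1, 0, 0, 20/3)
  clear (2,1): R2 −= (-3)R1 → (0, 0, -7, -52/3)
pivot(2,2)=-7: scale R2 → (0, 0, 1, 52/21)
  clear (1,2): R1 −= (-1)R2 → (0, 1, 0, -74/21)

pivot columns: 0, 1, 2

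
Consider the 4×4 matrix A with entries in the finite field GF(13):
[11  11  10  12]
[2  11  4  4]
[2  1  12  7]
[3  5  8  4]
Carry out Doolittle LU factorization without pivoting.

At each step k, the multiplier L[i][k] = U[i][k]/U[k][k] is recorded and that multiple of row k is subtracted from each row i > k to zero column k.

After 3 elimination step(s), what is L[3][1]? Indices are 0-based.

L[3][1] = 6

[col 0] pivot 11
  R1 -= 12*R0 → (0, 9, 1, 3)  (L[1][0] := 12)
  R2 -= 12*R0 → (0, 12, 9, 6)  (L[2][0] := 12)
  R3 -= 5*R0 → (0, 2, 10, 9)  (L[3][0] := 5)
[col 1] pivot 9
  R2 -= 10*R1 → (0, 0, 12, 2)  (L[2][1] := 10)
  R3 -= 6*R1 → (0, 0, 4, 4)  (L[3][1] := 6)
[col 2] pivot 12
  R3 -= 9*R2 → (0, 0, 0, 12)  (L[3][2] := 9)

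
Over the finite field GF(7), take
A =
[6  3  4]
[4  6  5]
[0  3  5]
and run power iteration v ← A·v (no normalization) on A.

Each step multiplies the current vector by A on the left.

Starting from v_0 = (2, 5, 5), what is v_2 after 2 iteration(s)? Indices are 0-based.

v_0 = (2, 5, 5).
v_1 = A·v_0 = (5, 0, 5).
v_2 = A·v_1 = (1, 3, 4).

v_2 = (1, 3, 4)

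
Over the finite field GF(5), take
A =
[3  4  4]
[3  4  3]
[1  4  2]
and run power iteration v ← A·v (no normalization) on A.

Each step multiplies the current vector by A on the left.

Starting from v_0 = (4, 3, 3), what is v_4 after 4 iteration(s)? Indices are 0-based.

v_0 = (4, 3, 3).
v_1 = A·v_0 = (1, 3, 2).
v_2 = A·v_1 = (3, 1, 2).
v_3 = A·v_2 = (1, 4, 1).
v_4 = A·v_3 = (3, 2, 4).

v_4 = (3, 2, 4)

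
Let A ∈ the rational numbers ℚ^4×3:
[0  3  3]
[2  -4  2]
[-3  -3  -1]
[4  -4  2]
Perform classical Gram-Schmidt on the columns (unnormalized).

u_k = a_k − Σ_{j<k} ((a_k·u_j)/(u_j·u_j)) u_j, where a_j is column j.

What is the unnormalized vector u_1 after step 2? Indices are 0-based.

Step 1: u_0 = a_0 = (0, 2, -3, 4).
Step 2: u_1 = a_1 − (-15/29)·u_0 = (3, -86/29, -132/29, -56/29).

u_1 = (3, -86/29, -132/29, -56/29)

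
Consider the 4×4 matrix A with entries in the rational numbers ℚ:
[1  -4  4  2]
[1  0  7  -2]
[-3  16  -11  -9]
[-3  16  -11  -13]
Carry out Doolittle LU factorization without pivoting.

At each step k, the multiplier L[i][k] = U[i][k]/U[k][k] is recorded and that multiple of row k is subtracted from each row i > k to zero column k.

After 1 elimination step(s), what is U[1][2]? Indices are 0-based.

U[1][2] = 3

Step 1: pivot at (0,0) is 1.
  row1 ← row1 − (1)·row0  ⇒  L[1][0]=1, U row1=(0, 4, 3, -4)
  row2 ← row2 − (-3)·row0  ⇒  L[2][0]=-3, U row2=(0, 4, 1, -3)
  row3 ← row3 − (-3)·row0  ⇒  L[3][0]=-3, U row3=(0, 4, 1, -7)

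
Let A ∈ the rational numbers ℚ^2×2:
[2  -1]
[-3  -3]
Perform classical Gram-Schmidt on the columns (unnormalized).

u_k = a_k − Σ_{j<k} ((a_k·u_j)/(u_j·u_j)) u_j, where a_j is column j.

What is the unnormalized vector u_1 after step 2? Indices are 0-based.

Step 1: u_0 = a_0 = (2, -3).
Step 2: u_1 = a_1 − (7/13)·u_0 = (-27/13, -18/13).

u_1 = (-27/13, -18/13)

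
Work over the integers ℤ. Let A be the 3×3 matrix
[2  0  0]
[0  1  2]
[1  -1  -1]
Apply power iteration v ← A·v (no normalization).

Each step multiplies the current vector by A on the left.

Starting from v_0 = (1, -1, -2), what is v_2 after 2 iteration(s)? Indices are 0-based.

v_2 = (4, 3, 3)

v_0 = (1, -1, -2).
v_1 = A·v_0 = (2, -5, 4).
v_2 = A·v_1 = (4, 3, 3).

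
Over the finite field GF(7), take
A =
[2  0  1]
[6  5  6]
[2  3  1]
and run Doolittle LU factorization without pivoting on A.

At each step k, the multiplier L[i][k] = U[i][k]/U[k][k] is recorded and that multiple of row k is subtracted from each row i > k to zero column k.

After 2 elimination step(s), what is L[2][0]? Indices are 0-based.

L[2][0] = 1

Step 1: pivot at (0,0) is 2.
  row1 ← row1 − (3)·row0  ⇒  L[1][0]=3, U row1=(0, 5, 3)
  row2 ← row2 − (1)·row0  ⇒  L[2][0]=1, U row2=(0, 3, 0)
Step 2: pivot at (1,1) is 5.
  row2 ← row2 − (2)·row1  ⇒  L[2][1]=2, U row2=(0, 0, 1)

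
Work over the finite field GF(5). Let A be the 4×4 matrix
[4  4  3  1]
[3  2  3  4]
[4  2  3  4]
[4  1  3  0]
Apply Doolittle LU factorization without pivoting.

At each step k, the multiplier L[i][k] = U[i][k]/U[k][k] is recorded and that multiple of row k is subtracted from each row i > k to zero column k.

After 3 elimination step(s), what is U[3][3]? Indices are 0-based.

[col 0] pivot 4
  R1 -= 2*R0 → (0, 4, 2, 2)  (L[1][0] := 2)
  R2 -= 1*R0 → (0, 3, 0, 3)  (L[2][0] := 1)
  R3 -= 1*R0 → (0, 2, 0, 4)  (L[3][0] := 1)
[col 1] pivot 4
  R2 -= 2*R1 → (0, 0, 1, 4)  (L[2][1] := 2)
  R3 -= 3*R1 → (0, 0, 4, 3)  (L[3][1] := 3)
[col 2] pivot 1
  R3 -= 4*R2 → (0, 0, 0, 2)  (L[3][2] := 4)

U[3][3] = 2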